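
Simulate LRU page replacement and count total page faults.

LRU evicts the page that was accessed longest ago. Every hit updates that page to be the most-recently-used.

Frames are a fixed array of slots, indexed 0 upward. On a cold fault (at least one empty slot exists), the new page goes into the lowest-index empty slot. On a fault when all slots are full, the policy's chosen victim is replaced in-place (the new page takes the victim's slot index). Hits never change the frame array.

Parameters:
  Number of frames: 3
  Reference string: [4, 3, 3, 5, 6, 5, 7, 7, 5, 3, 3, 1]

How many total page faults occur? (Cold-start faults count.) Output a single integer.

Answer: 7

Derivation:
Step 0: ref 4 → FAULT, frames=[4,-,-]
Step 1: ref 3 → FAULT, frames=[4,3,-]
Step 2: ref 3 → HIT, frames=[4,3,-]
Step 3: ref 5 → FAULT, frames=[4,3,5]
Step 4: ref 6 → FAULT (evict 4), frames=[6,3,5]
Step 5: ref 5 → HIT, frames=[6,3,5]
Step 6: ref 7 → FAULT (evict 3), frames=[6,7,5]
Step 7: ref 7 → HIT, frames=[6,7,5]
Step 8: ref 5 → HIT, frames=[6,7,5]
Step 9: ref 3 → FAULT (evict 6), frames=[3,7,5]
Step 10: ref 3 → HIT, frames=[3,7,5]
Step 11: ref 1 → FAULT (evict 7), frames=[3,1,5]
Total faults: 7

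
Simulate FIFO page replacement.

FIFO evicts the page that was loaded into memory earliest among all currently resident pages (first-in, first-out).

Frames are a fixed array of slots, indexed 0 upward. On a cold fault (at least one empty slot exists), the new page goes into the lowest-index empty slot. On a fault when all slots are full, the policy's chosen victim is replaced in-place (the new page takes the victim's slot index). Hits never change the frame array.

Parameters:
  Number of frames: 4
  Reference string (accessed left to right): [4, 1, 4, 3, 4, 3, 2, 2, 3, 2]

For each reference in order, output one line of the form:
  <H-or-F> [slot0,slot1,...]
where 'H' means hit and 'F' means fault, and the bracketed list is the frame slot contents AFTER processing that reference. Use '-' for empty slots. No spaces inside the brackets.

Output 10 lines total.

F [4,-,-,-]
F [4,1,-,-]
H [4,1,-,-]
F [4,1,3,-]
H [4,1,3,-]
H [4,1,3,-]
F [4,1,3,2]
H [4,1,3,2]
H [4,1,3,2]
H [4,1,3,2]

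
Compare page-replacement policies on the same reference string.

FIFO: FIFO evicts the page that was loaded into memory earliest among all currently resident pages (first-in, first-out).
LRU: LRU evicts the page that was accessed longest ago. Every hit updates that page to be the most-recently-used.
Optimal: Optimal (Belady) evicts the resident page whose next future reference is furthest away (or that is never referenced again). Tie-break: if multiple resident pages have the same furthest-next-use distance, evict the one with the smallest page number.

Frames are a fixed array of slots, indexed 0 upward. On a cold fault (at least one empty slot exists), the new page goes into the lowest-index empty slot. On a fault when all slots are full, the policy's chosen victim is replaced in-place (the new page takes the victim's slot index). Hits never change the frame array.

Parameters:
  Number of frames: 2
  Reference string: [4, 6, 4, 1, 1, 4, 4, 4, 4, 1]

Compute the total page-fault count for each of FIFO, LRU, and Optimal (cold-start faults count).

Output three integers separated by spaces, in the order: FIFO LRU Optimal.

Answer: 4 3 3

Derivation:
--- FIFO ---
  step 0: ref 4 -> FAULT, frames=[4,-] (faults so far: 1)
  step 1: ref 6 -> FAULT, frames=[4,6] (faults so far: 2)
  step 2: ref 4 -> HIT, frames=[4,6] (faults so far: 2)
  step 3: ref 1 -> FAULT, evict 4, frames=[1,6] (faults so far: 3)
  step 4: ref 1 -> HIT, frames=[1,6] (faults so far: 3)
  step 5: ref 4 -> FAULT, evict 6, frames=[1,4] (faults so far: 4)
  step 6: ref 4 -> HIT, frames=[1,4] (faults so far: 4)
  step 7: ref 4 -> HIT, frames=[1,4] (faults so far: 4)
  step 8: ref 4 -> HIT, frames=[1,4] (faults so far: 4)
  step 9: ref 1 -> HIT, frames=[1,4] (faults so far: 4)
  FIFO total faults: 4
--- LRU ---
  step 0: ref 4 -> FAULT, frames=[4,-] (faults so far: 1)
  step 1: ref 6 -> FAULT, frames=[4,6] (faults so far: 2)
  step 2: ref 4 -> HIT, frames=[4,6] (faults so far: 2)
  step 3: ref 1 -> FAULT, evict 6, frames=[4,1] (faults so far: 3)
  step 4: ref 1 -> HIT, frames=[4,1] (faults so far: 3)
  step 5: ref 4 -> HIT, frames=[4,1] (faults so far: 3)
  step 6: ref 4 -> HIT, frames=[4,1] (faults so far: 3)
  step 7: ref 4 -> HIT, frames=[4,1] (faults so far: 3)
  step 8: ref 4 -> HIT, frames=[4,1] (faults so far: 3)
  step 9: ref 1 -> HIT, frames=[4,1] (faults so far: 3)
  LRU total faults: 3
--- Optimal ---
  step 0: ref 4 -> FAULT, frames=[4,-] (faults so far: 1)
  step 1: ref 6 -> FAULT, frames=[4,6] (faults so far: 2)
  step 2: ref 4 -> HIT, frames=[4,6] (faults so far: 2)
  step 3: ref 1 -> FAULT, evict 6, frames=[4,1] (faults so far: 3)
  step 4: ref 1 -> HIT, frames=[4,1] (faults so far: 3)
  step 5: ref 4 -> HIT, frames=[4,1] (faults so far: 3)
  step 6: ref 4 -> HIT, frames=[4,1] (faults so far: 3)
  step 7: ref 4 -> HIT, frames=[4,1] (faults so far: 3)
  step 8: ref 4 -> HIT, frames=[4,1] (faults so far: 3)
  step 9: ref 1 -> HIT, frames=[4,1] (faults so far: 3)
  Optimal total faults: 3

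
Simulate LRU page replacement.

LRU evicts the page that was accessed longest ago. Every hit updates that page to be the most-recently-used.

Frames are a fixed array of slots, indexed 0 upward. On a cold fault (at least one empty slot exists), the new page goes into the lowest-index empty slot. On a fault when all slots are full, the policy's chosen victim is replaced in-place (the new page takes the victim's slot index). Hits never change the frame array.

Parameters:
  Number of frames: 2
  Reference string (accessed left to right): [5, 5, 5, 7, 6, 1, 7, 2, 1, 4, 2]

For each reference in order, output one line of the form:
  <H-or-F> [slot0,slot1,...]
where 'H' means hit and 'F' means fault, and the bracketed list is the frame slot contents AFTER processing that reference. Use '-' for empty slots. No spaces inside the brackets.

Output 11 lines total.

F [5,-]
H [5,-]
H [5,-]
F [5,7]
F [6,7]
F [6,1]
F [7,1]
F [7,2]
F [1,2]
F [1,4]
F [2,4]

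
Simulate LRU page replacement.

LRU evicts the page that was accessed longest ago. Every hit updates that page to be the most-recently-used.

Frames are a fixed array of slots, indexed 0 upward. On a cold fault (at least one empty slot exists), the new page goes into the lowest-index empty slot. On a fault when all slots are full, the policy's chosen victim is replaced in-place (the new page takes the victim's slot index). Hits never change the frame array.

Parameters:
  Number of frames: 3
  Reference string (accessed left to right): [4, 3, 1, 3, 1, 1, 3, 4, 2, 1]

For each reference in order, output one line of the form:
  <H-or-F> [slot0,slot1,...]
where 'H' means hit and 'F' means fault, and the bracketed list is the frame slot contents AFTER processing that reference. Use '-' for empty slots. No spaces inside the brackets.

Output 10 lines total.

F [4,-,-]
F [4,3,-]
F [4,3,1]
H [4,3,1]
H [4,3,1]
H [4,3,1]
H [4,3,1]
H [4,3,1]
F [4,3,2]
F [4,1,2]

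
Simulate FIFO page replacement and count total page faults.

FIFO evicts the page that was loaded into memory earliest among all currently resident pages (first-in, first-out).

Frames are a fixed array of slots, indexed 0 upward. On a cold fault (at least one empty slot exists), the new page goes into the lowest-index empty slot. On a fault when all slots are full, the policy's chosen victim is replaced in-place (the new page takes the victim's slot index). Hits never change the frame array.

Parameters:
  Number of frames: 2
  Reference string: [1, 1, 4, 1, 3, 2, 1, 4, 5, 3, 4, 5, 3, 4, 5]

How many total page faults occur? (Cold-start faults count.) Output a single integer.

Answer: 13

Derivation:
Step 0: ref 1 → FAULT, frames=[1,-]
Step 1: ref 1 → HIT, frames=[1,-]
Step 2: ref 4 → FAULT, frames=[1,4]
Step 3: ref 1 → HIT, frames=[1,4]
Step 4: ref 3 → FAULT (evict 1), frames=[3,4]
Step 5: ref 2 → FAULT (evict 4), frames=[3,2]
Step 6: ref 1 → FAULT (evict 3), frames=[1,2]
Step 7: ref 4 → FAULT (evict 2), frames=[1,4]
Step 8: ref 5 → FAULT (evict 1), frames=[5,4]
Step 9: ref 3 → FAULT (evict 4), frames=[5,3]
Step 10: ref 4 → FAULT (evict 5), frames=[4,3]
Step 11: ref 5 → FAULT (evict 3), frames=[4,5]
Step 12: ref 3 → FAULT (evict 4), frames=[3,5]
Step 13: ref 4 → FAULT (evict 5), frames=[3,4]
Step 14: ref 5 → FAULT (evict 3), frames=[5,4]
Total faults: 13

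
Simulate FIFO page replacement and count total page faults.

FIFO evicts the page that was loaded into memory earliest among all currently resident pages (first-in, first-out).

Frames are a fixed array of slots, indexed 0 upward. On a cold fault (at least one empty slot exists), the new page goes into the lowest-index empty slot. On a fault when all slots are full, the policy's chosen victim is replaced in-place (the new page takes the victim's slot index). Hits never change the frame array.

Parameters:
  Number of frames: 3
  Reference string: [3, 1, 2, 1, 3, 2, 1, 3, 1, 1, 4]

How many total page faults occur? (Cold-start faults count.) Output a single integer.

Answer: 4

Derivation:
Step 0: ref 3 → FAULT, frames=[3,-,-]
Step 1: ref 1 → FAULT, frames=[3,1,-]
Step 2: ref 2 → FAULT, frames=[3,1,2]
Step 3: ref 1 → HIT, frames=[3,1,2]
Step 4: ref 3 → HIT, frames=[3,1,2]
Step 5: ref 2 → HIT, frames=[3,1,2]
Step 6: ref 1 → HIT, frames=[3,1,2]
Step 7: ref 3 → HIT, frames=[3,1,2]
Step 8: ref 1 → HIT, frames=[3,1,2]
Step 9: ref 1 → HIT, frames=[3,1,2]
Step 10: ref 4 → FAULT (evict 3), frames=[4,1,2]
Total faults: 4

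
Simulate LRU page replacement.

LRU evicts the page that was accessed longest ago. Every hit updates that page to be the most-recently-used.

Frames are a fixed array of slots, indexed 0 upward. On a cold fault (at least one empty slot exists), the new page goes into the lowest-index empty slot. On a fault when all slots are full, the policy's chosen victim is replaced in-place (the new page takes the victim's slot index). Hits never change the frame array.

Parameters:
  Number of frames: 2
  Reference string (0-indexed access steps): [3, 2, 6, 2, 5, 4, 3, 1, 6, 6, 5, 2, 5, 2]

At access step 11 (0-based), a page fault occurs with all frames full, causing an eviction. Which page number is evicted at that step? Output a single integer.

Answer: 6

Derivation:
Step 0: ref 3 -> FAULT, frames=[3,-]
Step 1: ref 2 -> FAULT, frames=[3,2]
Step 2: ref 6 -> FAULT, evict 3, frames=[6,2]
Step 3: ref 2 -> HIT, frames=[6,2]
Step 4: ref 5 -> FAULT, evict 6, frames=[5,2]
Step 5: ref 4 -> FAULT, evict 2, frames=[5,4]
Step 6: ref 3 -> FAULT, evict 5, frames=[3,4]
Step 7: ref 1 -> FAULT, evict 4, frames=[3,1]
Step 8: ref 6 -> FAULT, evict 3, frames=[6,1]
Step 9: ref 6 -> HIT, frames=[6,1]
Step 10: ref 5 -> FAULT, evict 1, frames=[6,5]
Step 11: ref 2 -> FAULT, evict 6, frames=[2,5]
At step 11: evicted page 6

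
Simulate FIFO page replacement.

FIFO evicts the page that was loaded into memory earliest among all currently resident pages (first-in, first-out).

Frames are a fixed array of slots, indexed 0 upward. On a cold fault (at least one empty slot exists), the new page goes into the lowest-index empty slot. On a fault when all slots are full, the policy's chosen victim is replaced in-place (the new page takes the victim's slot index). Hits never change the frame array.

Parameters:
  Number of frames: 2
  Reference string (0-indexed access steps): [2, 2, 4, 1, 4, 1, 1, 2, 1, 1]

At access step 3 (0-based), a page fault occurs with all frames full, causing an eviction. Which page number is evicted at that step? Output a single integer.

Step 0: ref 2 -> FAULT, frames=[2,-]
Step 1: ref 2 -> HIT, frames=[2,-]
Step 2: ref 4 -> FAULT, frames=[2,4]
Step 3: ref 1 -> FAULT, evict 2, frames=[1,4]
At step 3: evicted page 2

Answer: 2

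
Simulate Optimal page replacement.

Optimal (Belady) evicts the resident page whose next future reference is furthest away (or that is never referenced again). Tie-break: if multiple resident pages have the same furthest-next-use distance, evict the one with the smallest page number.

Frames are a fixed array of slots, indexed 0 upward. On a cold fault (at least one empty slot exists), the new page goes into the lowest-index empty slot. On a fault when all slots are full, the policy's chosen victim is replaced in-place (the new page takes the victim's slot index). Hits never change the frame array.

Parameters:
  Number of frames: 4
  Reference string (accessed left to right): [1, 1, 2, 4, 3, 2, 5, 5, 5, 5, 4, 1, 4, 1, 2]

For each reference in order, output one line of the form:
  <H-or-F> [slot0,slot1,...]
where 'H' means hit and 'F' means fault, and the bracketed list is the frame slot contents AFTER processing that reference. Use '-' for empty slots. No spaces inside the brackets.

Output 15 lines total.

F [1,-,-,-]
H [1,-,-,-]
F [1,2,-,-]
F [1,2,4,-]
F [1,2,4,3]
H [1,2,4,3]
F [1,2,4,5]
H [1,2,4,5]
H [1,2,4,5]
H [1,2,4,5]
H [1,2,4,5]
H [1,2,4,5]
H [1,2,4,5]
H [1,2,4,5]
H [1,2,4,5]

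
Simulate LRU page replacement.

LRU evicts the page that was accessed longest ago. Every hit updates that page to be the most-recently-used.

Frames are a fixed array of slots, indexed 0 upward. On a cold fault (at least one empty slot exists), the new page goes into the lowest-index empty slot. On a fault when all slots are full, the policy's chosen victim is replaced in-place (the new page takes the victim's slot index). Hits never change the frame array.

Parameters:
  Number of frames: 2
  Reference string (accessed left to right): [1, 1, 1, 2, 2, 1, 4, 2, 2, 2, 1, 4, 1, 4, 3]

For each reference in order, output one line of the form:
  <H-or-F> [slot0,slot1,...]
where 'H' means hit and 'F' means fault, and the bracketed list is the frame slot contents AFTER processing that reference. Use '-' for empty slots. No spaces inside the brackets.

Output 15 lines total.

F [1,-]
H [1,-]
H [1,-]
F [1,2]
H [1,2]
H [1,2]
F [1,4]
F [2,4]
H [2,4]
H [2,4]
F [2,1]
F [4,1]
H [4,1]
H [4,1]
F [4,3]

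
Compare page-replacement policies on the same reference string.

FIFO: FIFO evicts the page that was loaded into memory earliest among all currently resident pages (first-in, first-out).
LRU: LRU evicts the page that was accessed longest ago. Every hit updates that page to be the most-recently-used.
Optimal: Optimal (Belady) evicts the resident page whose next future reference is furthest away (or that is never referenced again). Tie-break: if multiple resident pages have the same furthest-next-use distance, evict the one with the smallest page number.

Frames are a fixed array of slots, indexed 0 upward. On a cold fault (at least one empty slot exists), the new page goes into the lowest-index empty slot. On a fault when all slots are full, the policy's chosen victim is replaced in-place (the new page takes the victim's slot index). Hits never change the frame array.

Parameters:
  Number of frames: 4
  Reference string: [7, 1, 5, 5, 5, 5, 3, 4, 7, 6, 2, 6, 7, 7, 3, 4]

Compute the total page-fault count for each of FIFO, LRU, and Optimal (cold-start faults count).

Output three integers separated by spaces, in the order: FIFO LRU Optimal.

--- FIFO ---
  step 0: ref 7 -> FAULT, frames=[7,-,-,-] (faults so far: 1)
  step 1: ref 1 -> FAULT, frames=[7,1,-,-] (faults so far: 2)
  step 2: ref 5 -> FAULT, frames=[7,1,5,-] (faults so far: 3)
  step 3: ref 5 -> HIT, frames=[7,1,5,-] (faults so far: 3)
  step 4: ref 5 -> HIT, frames=[7,1,5,-] (faults so far: 3)
  step 5: ref 5 -> HIT, frames=[7,1,5,-] (faults so far: 3)
  step 6: ref 3 -> FAULT, frames=[7,1,5,3] (faults so far: 4)
  step 7: ref 4 -> FAULT, evict 7, frames=[4,1,5,3] (faults so far: 5)
  step 8: ref 7 -> FAULT, evict 1, frames=[4,7,5,3] (faults so far: 6)
  step 9: ref 6 -> FAULT, evict 5, frames=[4,7,6,3] (faults so far: 7)
  step 10: ref 2 -> FAULT, evict 3, frames=[4,7,6,2] (faults so far: 8)
  step 11: ref 6 -> HIT, frames=[4,7,6,2] (faults so far: 8)
  step 12: ref 7 -> HIT, frames=[4,7,6,2] (faults so far: 8)
  step 13: ref 7 -> HIT, frames=[4,7,6,2] (faults so far: 8)
  step 14: ref 3 -> FAULT, evict 4, frames=[3,7,6,2] (faults so far: 9)
  step 15: ref 4 -> FAULT, evict 7, frames=[3,4,6,2] (faults so far: 10)
  FIFO total faults: 10
--- LRU ---
  step 0: ref 7 -> FAULT, frames=[7,-,-,-] (faults so far: 1)
  step 1: ref 1 -> FAULT, frames=[7,1,-,-] (faults so far: 2)
  step 2: ref 5 -> FAULT, frames=[7,1,5,-] (faults so far: 3)
  step 3: ref 5 -> HIT, frames=[7,1,5,-] (faults so far: 3)
  step 4: ref 5 -> HIT, frames=[7,1,5,-] (faults so far: 3)
  step 5: ref 5 -> HIT, frames=[7,1,5,-] (faults so far: 3)
  step 6: ref 3 -> FAULT, frames=[7,1,5,3] (faults so far: 4)
  step 7: ref 4 -> FAULT, evict 7, frames=[4,1,5,3] (faults so far: 5)
  step 8: ref 7 -> FAULT, evict 1, frames=[4,7,5,3] (faults so far: 6)
  step 9: ref 6 -> FAULT, evict 5, frames=[4,7,6,3] (faults so far: 7)
  step 10: ref 2 -> FAULT, evict 3, frames=[4,7,6,2] (faults so far: 8)
  step 11: ref 6 -> HIT, frames=[4,7,6,2] (faults so far: 8)
  step 12: ref 7 -> HIT, frames=[4,7,6,2] (faults so far: 8)
  step 13: ref 7 -> HIT, frames=[4,7,6,2] (faults so far: 8)
  step 14: ref 3 -> FAULT, evict 4, frames=[3,7,6,2] (faults so far: 9)
  step 15: ref 4 -> FAULT, evict 2, frames=[3,7,6,4] (faults so far: 10)
  LRU total faults: 10
--- Optimal ---
  step 0: ref 7 -> FAULT, frames=[7,-,-,-] (faults so far: 1)
  step 1: ref 1 -> FAULT, frames=[7,1,-,-] (faults so far: 2)
  step 2: ref 5 -> FAULT, frames=[7,1,5,-] (faults so far: 3)
  step 3: ref 5 -> HIT, frames=[7,1,5,-] (faults so far: 3)
  step 4: ref 5 -> HIT, frames=[7,1,5,-] (faults so far: 3)
  step 5: ref 5 -> HIT, frames=[7,1,5,-] (faults so far: 3)
  step 6: ref 3 -> FAULT, frames=[7,1,5,3] (faults so far: 4)
  step 7: ref 4 -> FAULT, evict 1, frames=[7,4,5,3] (faults so far: 5)
  step 8: ref 7 -> HIT, frames=[7,4,5,3] (faults so far: 5)
  step 9: ref 6 -> FAULT, evict 5, frames=[7,4,6,3] (faults so far: 6)
  step 10: ref 2 -> FAULT, evict 4, frames=[7,2,6,3] (faults so far: 7)
  step 11: ref 6 -> HIT, frames=[7,2,6,3] (faults so far: 7)
  step 12: ref 7 -> HIT, frames=[7,2,6,3] (faults so far: 7)
  step 13: ref 7 -> HIT, frames=[7,2,6,3] (faults so far: 7)
  step 14: ref 3 -> HIT, frames=[7,2,6,3] (faults so far: 7)
  step 15: ref 4 -> FAULT, evict 2, frames=[7,4,6,3] (faults so far: 8)
  Optimal total faults: 8

Answer: 10 10 8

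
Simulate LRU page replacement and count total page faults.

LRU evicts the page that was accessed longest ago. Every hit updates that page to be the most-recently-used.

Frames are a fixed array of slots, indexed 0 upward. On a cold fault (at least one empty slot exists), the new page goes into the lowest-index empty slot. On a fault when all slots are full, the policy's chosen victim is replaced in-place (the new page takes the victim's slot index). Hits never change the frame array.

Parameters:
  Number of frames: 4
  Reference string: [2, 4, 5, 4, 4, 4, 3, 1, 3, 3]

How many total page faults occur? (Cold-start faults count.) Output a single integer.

Step 0: ref 2 → FAULT, frames=[2,-,-,-]
Step 1: ref 4 → FAULT, frames=[2,4,-,-]
Step 2: ref 5 → FAULT, frames=[2,4,5,-]
Step 3: ref 4 → HIT, frames=[2,4,5,-]
Step 4: ref 4 → HIT, frames=[2,4,5,-]
Step 5: ref 4 → HIT, frames=[2,4,5,-]
Step 6: ref 3 → FAULT, frames=[2,4,5,3]
Step 7: ref 1 → FAULT (evict 2), frames=[1,4,5,3]
Step 8: ref 3 → HIT, frames=[1,4,5,3]
Step 9: ref 3 → HIT, frames=[1,4,5,3]
Total faults: 5

Answer: 5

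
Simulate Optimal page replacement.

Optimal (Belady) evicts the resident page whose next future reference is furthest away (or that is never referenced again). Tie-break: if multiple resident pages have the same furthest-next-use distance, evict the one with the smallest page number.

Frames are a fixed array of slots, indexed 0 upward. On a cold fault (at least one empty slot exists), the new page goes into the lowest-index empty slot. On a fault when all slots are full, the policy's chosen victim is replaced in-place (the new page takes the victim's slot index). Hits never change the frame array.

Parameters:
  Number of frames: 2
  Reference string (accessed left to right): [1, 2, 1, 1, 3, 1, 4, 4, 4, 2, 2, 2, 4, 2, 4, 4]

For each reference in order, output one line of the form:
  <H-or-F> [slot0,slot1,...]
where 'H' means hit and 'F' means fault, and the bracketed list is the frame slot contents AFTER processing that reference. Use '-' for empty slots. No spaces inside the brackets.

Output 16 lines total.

F [1,-]
F [1,2]
H [1,2]
H [1,2]
F [1,3]
H [1,3]
F [4,3]
H [4,3]
H [4,3]
F [4,2]
H [4,2]
H [4,2]
H [4,2]
H [4,2]
H [4,2]
H [4,2]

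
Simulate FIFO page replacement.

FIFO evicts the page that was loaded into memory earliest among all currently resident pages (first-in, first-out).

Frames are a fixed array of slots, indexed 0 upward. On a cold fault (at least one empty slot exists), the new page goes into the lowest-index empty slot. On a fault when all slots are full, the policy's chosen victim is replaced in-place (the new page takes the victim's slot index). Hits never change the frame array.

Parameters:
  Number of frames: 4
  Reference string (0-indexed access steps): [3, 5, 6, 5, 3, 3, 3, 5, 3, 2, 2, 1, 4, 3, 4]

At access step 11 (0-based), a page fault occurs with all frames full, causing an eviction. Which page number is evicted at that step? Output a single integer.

Step 0: ref 3 -> FAULT, frames=[3,-,-,-]
Step 1: ref 5 -> FAULT, frames=[3,5,-,-]
Step 2: ref 6 -> FAULT, frames=[3,5,6,-]
Step 3: ref 5 -> HIT, frames=[3,5,6,-]
Step 4: ref 3 -> HIT, frames=[3,5,6,-]
Step 5: ref 3 -> HIT, frames=[3,5,6,-]
Step 6: ref 3 -> HIT, frames=[3,5,6,-]
Step 7: ref 5 -> HIT, frames=[3,5,6,-]
Step 8: ref 3 -> HIT, frames=[3,5,6,-]
Step 9: ref 2 -> FAULT, frames=[3,5,6,2]
Step 10: ref 2 -> HIT, frames=[3,5,6,2]
Step 11: ref 1 -> FAULT, evict 3, frames=[1,5,6,2]
At step 11: evicted page 3

Answer: 3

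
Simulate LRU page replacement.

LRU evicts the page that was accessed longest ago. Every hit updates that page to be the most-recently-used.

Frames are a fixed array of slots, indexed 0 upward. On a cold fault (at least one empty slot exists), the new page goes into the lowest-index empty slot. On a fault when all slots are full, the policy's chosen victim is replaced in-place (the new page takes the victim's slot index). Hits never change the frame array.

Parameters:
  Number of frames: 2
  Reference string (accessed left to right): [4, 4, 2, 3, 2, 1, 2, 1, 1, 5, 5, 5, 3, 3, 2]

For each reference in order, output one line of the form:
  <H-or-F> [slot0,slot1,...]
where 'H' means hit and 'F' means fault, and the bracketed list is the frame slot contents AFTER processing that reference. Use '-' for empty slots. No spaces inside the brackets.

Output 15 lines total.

F [4,-]
H [4,-]
F [4,2]
F [3,2]
H [3,2]
F [1,2]
H [1,2]
H [1,2]
H [1,2]
F [1,5]
H [1,5]
H [1,5]
F [3,5]
H [3,5]
F [3,2]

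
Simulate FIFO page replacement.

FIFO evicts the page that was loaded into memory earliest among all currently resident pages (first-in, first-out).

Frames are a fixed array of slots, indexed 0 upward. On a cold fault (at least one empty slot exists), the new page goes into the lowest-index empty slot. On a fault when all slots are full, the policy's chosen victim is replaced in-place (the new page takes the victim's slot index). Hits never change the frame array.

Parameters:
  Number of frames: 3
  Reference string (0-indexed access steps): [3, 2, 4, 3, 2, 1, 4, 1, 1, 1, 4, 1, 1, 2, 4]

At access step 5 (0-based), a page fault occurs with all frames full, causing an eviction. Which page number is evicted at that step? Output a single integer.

Answer: 3

Derivation:
Step 0: ref 3 -> FAULT, frames=[3,-,-]
Step 1: ref 2 -> FAULT, frames=[3,2,-]
Step 2: ref 4 -> FAULT, frames=[3,2,4]
Step 3: ref 3 -> HIT, frames=[3,2,4]
Step 4: ref 2 -> HIT, frames=[3,2,4]
Step 5: ref 1 -> FAULT, evict 3, frames=[1,2,4]
At step 5: evicted page 3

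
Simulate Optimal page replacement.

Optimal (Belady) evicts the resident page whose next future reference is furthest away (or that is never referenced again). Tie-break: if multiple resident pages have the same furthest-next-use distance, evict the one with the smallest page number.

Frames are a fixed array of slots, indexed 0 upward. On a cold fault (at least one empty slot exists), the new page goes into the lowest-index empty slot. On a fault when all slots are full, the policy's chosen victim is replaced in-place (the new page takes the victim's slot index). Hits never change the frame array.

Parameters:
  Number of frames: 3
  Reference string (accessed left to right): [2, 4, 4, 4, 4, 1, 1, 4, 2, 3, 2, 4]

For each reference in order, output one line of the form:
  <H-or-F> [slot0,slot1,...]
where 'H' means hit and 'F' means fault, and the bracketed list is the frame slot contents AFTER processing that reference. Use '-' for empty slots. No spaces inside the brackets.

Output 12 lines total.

F [2,-,-]
F [2,4,-]
H [2,4,-]
H [2,4,-]
H [2,4,-]
F [2,4,1]
H [2,4,1]
H [2,4,1]
H [2,4,1]
F [2,4,3]
H [2,4,3]
H [2,4,3]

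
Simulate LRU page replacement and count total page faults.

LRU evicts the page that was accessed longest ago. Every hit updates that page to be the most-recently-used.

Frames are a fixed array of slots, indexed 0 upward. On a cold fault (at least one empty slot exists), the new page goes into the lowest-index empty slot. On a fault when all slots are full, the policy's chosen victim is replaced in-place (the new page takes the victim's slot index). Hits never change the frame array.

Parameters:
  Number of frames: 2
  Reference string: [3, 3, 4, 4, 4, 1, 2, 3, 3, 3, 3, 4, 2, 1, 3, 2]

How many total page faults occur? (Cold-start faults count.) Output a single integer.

Step 0: ref 3 → FAULT, frames=[3,-]
Step 1: ref 3 → HIT, frames=[3,-]
Step 2: ref 4 → FAULT, frames=[3,4]
Step 3: ref 4 → HIT, frames=[3,4]
Step 4: ref 4 → HIT, frames=[3,4]
Step 5: ref 1 → FAULT (evict 3), frames=[1,4]
Step 6: ref 2 → FAULT (evict 4), frames=[1,2]
Step 7: ref 3 → FAULT (evict 1), frames=[3,2]
Step 8: ref 3 → HIT, frames=[3,2]
Step 9: ref 3 → HIT, frames=[3,2]
Step 10: ref 3 → HIT, frames=[3,2]
Step 11: ref 4 → FAULT (evict 2), frames=[3,4]
Step 12: ref 2 → FAULT (evict 3), frames=[2,4]
Step 13: ref 1 → FAULT (evict 4), frames=[2,1]
Step 14: ref 3 → FAULT (evict 2), frames=[3,1]
Step 15: ref 2 → FAULT (evict 1), frames=[3,2]
Total faults: 10

Answer: 10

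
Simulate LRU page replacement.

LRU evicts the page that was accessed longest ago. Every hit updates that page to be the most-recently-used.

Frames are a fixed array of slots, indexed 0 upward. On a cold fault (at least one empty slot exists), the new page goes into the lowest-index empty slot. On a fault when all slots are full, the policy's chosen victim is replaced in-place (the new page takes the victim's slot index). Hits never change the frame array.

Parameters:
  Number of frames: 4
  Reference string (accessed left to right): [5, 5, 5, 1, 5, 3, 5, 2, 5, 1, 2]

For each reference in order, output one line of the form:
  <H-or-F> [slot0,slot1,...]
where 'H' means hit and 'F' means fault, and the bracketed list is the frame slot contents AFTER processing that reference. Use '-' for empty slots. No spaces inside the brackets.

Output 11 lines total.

F [5,-,-,-]
H [5,-,-,-]
H [5,-,-,-]
F [5,1,-,-]
H [5,1,-,-]
F [5,1,3,-]
H [5,1,3,-]
F [5,1,3,2]
H [5,1,3,2]
H [5,1,3,2]
H [5,1,3,2]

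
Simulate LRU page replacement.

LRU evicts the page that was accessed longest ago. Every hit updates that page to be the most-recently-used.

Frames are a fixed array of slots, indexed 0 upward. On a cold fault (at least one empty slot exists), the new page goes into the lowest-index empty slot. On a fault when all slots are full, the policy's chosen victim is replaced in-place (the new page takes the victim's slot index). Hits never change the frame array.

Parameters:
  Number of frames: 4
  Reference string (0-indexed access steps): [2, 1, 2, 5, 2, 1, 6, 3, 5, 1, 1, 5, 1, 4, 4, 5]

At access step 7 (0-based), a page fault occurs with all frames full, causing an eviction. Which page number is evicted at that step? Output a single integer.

Answer: 5

Derivation:
Step 0: ref 2 -> FAULT, frames=[2,-,-,-]
Step 1: ref 1 -> FAULT, frames=[2,1,-,-]
Step 2: ref 2 -> HIT, frames=[2,1,-,-]
Step 3: ref 5 -> FAULT, frames=[2,1,5,-]
Step 4: ref 2 -> HIT, frames=[2,1,5,-]
Step 5: ref 1 -> HIT, frames=[2,1,5,-]
Step 6: ref 6 -> FAULT, frames=[2,1,5,6]
Step 7: ref 3 -> FAULT, evict 5, frames=[2,1,3,6]
At step 7: evicted page 5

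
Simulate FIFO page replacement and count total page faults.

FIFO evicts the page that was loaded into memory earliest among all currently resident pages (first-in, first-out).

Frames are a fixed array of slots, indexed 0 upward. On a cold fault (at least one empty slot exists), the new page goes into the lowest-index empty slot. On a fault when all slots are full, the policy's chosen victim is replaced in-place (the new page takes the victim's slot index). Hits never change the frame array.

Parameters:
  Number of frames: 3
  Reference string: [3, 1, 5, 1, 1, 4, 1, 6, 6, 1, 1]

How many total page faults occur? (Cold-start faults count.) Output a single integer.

Step 0: ref 3 → FAULT, frames=[3,-,-]
Step 1: ref 1 → FAULT, frames=[3,1,-]
Step 2: ref 5 → FAULT, frames=[3,1,5]
Step 3: ref 1 → HIT, frames=[3,1,5]
Step 4: ref 1 → HIT, frames=[3,1,5]
Step 5: ref 4 → FAULT (evict 3), frames=[4,1,5]
Step 6: ref 1 → HIT, frames=[4,1,5]
Step 7: ref 6 → FAULT (evict 1), frames=[4,6,5]
Step 8: ref 6 → HIT, frames=[4,6,5]
Step 9: ref 1 → FAULT (evict 5), frames=[4,6,1]
Step 10: ref 1 → HIT, frames=[4,6,1]
Total faults: 6

Answer: 6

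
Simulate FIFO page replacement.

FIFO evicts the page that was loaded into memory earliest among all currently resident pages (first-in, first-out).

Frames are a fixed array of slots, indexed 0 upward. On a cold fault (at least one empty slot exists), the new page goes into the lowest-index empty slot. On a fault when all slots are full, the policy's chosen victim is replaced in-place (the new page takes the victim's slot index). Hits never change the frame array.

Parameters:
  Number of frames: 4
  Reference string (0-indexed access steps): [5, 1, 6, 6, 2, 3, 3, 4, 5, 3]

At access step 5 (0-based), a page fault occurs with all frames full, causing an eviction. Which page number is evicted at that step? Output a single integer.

Step 0: ref 5 -> FAULT, frames=[5,-,-,-]
Step 1: ref 1 -> FAULT, frames=[5,1,-,-]
Step 2: ref 6 -> FAULT, frames=[5,1,6,-]
Step 3: ref 6 -> HIT, frames=[5,1,6,-]
Step 4: ref 2 -> FAULT, frames=[5,1,6,2]
Step 5: ref 3 -> FAULT, evict 5, frames=[3,1,6,2]
At step 5: evicted page 5

Answer: 5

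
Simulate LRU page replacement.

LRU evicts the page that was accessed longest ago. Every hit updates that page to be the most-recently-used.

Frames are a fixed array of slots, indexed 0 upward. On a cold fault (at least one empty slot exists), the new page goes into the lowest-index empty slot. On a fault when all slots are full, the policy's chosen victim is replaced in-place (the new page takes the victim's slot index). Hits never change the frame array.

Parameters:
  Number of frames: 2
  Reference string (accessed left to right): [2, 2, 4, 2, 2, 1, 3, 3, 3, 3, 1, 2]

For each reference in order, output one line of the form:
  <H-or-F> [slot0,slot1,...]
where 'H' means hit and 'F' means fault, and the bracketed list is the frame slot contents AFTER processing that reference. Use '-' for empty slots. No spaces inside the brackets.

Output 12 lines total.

F [2,-]
H [2,-]
F [2,4]
H [2,4]
H [2,4]
F [2,1]
F [3,1]
H [3,1]
H [3,1]
H [3,1]
H [3,1]
F [2,1]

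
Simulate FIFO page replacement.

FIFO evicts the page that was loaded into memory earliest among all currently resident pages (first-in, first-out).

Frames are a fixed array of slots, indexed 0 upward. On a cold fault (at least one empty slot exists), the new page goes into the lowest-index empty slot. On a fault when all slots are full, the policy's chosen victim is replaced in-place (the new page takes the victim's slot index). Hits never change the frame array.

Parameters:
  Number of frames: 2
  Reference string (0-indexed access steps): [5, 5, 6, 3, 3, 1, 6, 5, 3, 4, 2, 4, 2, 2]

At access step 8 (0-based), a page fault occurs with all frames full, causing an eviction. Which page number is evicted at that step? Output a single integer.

Answer: 6

Derivation:
Step 0: ref 5 -> FAULT, frames=[5,-]
Step 1: ref 5 -> HIT, frames=[5,-]
Step 2: ref 6 -> FAULT, frames=[5,6]
Step 3: ref 3 -> FAULT, evict 5, frames=[3,6]
Step 4: ref 3 -> HIT, frames=[3,6]
Step 5: ref 1 -> FAULT, evict 6, frames=[3,1]
Step 6: ref 6 -> FAULT, evict 3, frames=[6,1]
Step 7: ref 5 -> FAULT, evict 1, frames=[6,5]
Step 8: ref 3 -> FAULT, evict 6, frames=[3,5]
At step 8: evicted page 6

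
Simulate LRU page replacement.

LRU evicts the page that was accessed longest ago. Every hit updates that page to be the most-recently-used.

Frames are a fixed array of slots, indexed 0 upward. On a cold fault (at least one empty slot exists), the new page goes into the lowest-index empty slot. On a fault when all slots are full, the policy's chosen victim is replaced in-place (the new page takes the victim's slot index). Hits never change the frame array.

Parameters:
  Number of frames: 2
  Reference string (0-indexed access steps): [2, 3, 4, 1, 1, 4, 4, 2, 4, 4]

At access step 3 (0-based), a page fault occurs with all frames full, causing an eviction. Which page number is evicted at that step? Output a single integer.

Answer: 3

Derivation:
Step 0: ref 2 -> FAULT, frames=[2,-]
Step 1: ref 3 -> FAULT, frames=[2,3]
Step 2: ref 4 -> FAULT, evict 2, frames=[4,3]
Step 3: ref 1 -> FAULT, evict 3, frames=[4,1]
At step 3: evicted page 3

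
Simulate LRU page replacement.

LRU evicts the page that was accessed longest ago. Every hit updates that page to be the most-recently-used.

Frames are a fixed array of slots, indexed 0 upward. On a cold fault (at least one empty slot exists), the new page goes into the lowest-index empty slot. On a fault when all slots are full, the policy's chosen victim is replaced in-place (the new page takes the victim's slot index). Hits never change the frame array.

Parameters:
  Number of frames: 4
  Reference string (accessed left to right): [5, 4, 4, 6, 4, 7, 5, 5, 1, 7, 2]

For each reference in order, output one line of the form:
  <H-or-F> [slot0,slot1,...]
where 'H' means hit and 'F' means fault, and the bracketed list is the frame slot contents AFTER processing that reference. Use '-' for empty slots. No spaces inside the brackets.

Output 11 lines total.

F [5,-,-,-]
F [5,4,-,-]
H [5,4,-,-]
F [5,4,6,-]
H [5,4,6,-]
F [5,4,6,7]
H [5,4,6,7]
H [5,4,6,7]
F [5,4,1,7]
H [5,4,1,7]
F [5,2,1,7]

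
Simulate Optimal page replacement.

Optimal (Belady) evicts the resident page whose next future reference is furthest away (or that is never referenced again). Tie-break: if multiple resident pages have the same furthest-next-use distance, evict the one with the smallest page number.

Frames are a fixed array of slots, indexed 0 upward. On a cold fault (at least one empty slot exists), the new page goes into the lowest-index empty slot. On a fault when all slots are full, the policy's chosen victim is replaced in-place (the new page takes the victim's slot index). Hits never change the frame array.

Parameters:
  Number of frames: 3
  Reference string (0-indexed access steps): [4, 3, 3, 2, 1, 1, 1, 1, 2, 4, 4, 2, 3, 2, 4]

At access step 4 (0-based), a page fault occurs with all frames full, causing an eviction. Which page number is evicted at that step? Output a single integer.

Step 0: ref 4 -> FAULT, frames=[4,-,-]
Step 1: ref 3 -> FAULT, frames=[4,3,-]
Step 2: ref 3 -> HIT, frames=[4,3,-]
Step 3: ref 2 -> FAULT, frames=[4,3,2]
Step 4: ref 1 -> FAULT, evict 3, frames=[4,1,2]
At step 4: evicted page 3

Answer: 3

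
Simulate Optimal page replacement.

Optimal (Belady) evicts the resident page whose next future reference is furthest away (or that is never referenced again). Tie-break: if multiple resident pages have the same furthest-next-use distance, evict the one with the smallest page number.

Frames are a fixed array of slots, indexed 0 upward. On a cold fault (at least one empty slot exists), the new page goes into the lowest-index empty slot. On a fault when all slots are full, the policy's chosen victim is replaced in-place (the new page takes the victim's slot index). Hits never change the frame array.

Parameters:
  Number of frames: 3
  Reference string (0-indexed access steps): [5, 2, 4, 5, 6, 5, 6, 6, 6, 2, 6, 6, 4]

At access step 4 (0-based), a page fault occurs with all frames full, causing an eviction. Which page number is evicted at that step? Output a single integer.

Step 0: ref 5 -> FAULT, frames=[5,-,-]
Step 1: ref 2 -> FAULT, frames=[5,2,-]
Step 2: ref 4 -> FAULT, frames=[5,2,4]
Step 3: ref 5 -> HIT, frames=[5,2,4]
Step 4: ref 6 -> FAULT, evict 4, frames=[5,2,6]
At step 4: evicted page 4

Answer: 4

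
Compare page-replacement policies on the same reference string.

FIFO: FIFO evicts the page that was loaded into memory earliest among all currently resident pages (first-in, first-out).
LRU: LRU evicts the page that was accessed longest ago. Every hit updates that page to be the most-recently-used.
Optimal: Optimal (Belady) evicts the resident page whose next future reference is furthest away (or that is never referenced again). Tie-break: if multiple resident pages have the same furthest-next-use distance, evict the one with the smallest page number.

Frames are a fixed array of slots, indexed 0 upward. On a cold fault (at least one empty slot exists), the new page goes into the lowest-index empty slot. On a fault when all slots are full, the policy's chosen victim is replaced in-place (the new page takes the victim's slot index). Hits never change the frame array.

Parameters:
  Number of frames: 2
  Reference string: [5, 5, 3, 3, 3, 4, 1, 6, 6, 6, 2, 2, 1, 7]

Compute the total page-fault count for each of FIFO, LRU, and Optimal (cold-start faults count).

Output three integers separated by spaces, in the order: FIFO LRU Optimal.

--- FIFO ---
  step 0: ref 5 -> FAULT, frames=[5,-] (faults so far: 1)
  step 1: ref 5 -> HIT, frames=[5,-] (faults so far: 1)
  step 2: ref 3 -> FAULT, frames=[5,3] (faults so far: 2)
  step 3: ref 3 -> HIT, frames=[5,3] (faults so far: 2)
  step 4: ref 3 -> HIT, frames=[5,3] (faults so far: 2)
  step 5: ref 4 -> FAULT, evict 5, frames=[4,3] (faults so far: 3)
  step 6: ref 1 -> FAULT, evict 3, frames=[4,1] (faults so far: 4)
  step 7: ref 6 -> FAULT, evict 4, frames=[6,1] (faults so far: 5)
  step 8: ref 6 -> HIT, frames=[6,1] (faults so far: 5)
  step 9: ref 6 -> HIT, frames=[6,1] (faults so far: 5)
  step 10: ref 2 -> FAULT, evict 1, frames=[6,2] (faults so far: 6)
  step 11: ref 2 -> HIT, frames=[6,2] (faults so far: 6)
  step 12: ref 1 -> FAULT, evict 6, frames=[1,2] (faults so far: 7)
  step 13: ref 7 -> FAULT, evict 2, frames=[1,7] (faults so far: 8)
  FIFO total faults: 8
--- LRU ---
  step 0: ref 5 -> FAULT, frames=[5,-] (faults so far: 1)
  step 1: ref 5 -> HIT, frames=[5,-] (faults so far: 1)
  step 2: ref 3 -> FAULT, frames=[5,3] (faults so far: 2)
  step 3: ref 3 -> HIT, frames=[5,3] (faults so far: 2)
  step 4: ref 3 -> HIT, frames=[5,3] (faults so far: 2)
  step 5: ref 4 -> FAULT, evict 5, frames=[4,3] (faults so far: 3)
  step 6: ref 1 -> FAULT, evict 3, frames=[4,1] (faults so far: 4)
  step 7: ref 6 -> FAULT, evict 4, frames=[6,1] (faults so far: 5)
  step 8: ref 6 -> HIT, frames=[6,1] (faults so far: 5)
  step 9: ref 6 -> HIT, frames=[6,1] (faults so far: 5)
  step 10: ref 2 -> FAULT, evict 1, frames=[6,2] (faults so far: 6)
  step 11: ref 2 -> HIT, frames=[6,2] (faults so far: 6)
  step 12: ref 1 -> FAULT, evict 6, frames=[1,2] (faults so far: 7)
  step 13: ref 7 -> FAULT, evict 2, frames=[1,7] (faults so far: 8)
  LRU total faults: 8
--- Optimal ---
  step 0: ref 5 -> FAULT, frames=[5,-] (faults so far: 1)
  step 1: ref 5 -> HIT, frames=[5,-] (faults so far: 1)
  step 2: ref 3 -> FAULT, frames=[5,3] (faults so far: 2)
  step 3: ref 3 -> HIT, frames=[5,3] (faults so far: 2)
  step 4: ref 3 -> HIT, frames=[5,3] (faults so far: 2)
  step 5: ref 4 -> FAULT, evict 3, frames=[5,4] (faults so far: 3)
  step 6: ref 1 -> FAULT, evict 4, frames=[5,1] (faults so far: 4)
  step 7: ref 6 -> FAULT, evict 5, frames=[6,1] (faults so far: 5)
  step 8: ref 6 -> HIT, frames=[6,1] (faults so far: 5)
  step 9: ref 6 -> HIT, frames=[6,1] (faults so far: 5)
  step 10: ref 2 -> FAULT, evict 6, frames=[2,1] (faults so far: 6)
  step 11: ref 2 -> HIT, frames=[2,1] (faults so far: 6)
  step 12: ref 1 -> HIT, frames=[2,1] (faults so far: 6)
  step 13: ref 7 -> FAULT, evict 1, frames=[2,7] (faults so far: 7)
  Optimal total faults: 7

Answer: 8 8 7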